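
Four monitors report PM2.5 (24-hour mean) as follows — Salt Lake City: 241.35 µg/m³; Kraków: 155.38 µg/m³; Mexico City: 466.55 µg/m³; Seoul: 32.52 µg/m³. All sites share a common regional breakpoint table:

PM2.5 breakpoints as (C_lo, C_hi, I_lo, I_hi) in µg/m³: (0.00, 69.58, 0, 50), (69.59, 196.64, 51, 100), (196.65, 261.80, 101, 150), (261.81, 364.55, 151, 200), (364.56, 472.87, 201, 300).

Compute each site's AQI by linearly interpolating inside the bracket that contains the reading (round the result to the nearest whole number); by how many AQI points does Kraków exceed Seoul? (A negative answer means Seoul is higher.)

Salt Lake City: 241.35 lies in 196.65–261.80, so I_lo=101, I_hi=150, C_lo=196.65, C_hi=261.80.
(150−101)/(261.80−196.65) × (241.35−196.65) + 101 = 49/65.15 × 44.70 + 101 ≈ 134.62 → 135.
Kraków: row 69.59–196.64 (AQI 51–100). (100−51)·(155.38−69.59)/(196.64−69.59) + 51 = 49·85.79/127.05 + 51 ≈ 84.09 → 84.
Mexico City 466.55: bracket 364.56–472.87 → index 201–300; slope 99/108.31, offset 101.99.
AQI = 201 + 99/108.31·101.99 ≈ 294.22 ⇒ 294.
Seoul: row 0.00–69.58 (AQI 0–50). (50−0)·(32.52−0.00)/(69.58−0.00) + 0 = 50·32.52/69.58 + 0 ≈ 23.37 → 23.
AQIs: Salt Lake City=135, Kraków=84, Mexico City=294, Seoul=23. Kraków (84) − Seoul (23) = 61.

61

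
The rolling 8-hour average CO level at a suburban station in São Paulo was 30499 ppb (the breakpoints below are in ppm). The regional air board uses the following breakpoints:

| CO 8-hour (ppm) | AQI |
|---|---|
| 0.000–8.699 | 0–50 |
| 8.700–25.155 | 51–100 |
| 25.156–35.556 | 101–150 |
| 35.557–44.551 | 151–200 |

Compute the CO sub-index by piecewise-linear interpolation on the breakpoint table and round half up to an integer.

126

Convert: 30499 ppb = 30.499 ppm.
CO: 30.499 ∈ [25.156, 35.556] ↔ index [101, 150].
101 + (30.499−25.156)·(150−101)/(35.556−25.156) = 101 + 5.343·49/10.400 ≈ 126.17, so AQI = 126.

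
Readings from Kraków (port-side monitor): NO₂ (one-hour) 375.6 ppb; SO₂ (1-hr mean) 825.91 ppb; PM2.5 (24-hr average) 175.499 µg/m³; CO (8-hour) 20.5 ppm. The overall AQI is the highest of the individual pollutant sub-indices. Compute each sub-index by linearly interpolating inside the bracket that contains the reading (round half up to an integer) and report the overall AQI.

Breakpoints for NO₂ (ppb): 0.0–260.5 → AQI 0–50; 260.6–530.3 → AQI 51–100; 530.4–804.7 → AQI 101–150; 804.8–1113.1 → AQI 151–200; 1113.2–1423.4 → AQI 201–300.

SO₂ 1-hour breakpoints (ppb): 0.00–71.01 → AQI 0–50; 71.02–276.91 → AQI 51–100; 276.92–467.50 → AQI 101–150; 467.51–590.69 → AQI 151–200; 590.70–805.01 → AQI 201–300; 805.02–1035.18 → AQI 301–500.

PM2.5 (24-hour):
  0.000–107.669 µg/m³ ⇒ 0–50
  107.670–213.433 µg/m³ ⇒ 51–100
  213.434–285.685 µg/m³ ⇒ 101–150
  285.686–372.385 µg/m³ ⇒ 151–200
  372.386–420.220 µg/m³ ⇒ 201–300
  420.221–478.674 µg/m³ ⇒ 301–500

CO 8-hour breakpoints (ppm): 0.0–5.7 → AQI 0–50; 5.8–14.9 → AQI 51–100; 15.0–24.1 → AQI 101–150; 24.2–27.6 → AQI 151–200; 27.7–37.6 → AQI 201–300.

NO₂: 375.6 lies in 260.6–530.3, so I_lo=51, I_hi=100, C_lo=260.6, C_hi=530.3.
(100−51)/(530.3−260.6) × (375.6−260.6) + 51 = 49/269.7 × 115.0 + 51 ≈ 71.89 → 72.
SO₂: 825.91 ∈ [805.02, 1035.18] ↔ index [301, 500].
301 + (825.91−805.02)·(500−301)/(1035.18−805.02) = 301 + 20.89·199/230.16 ≈ 319.06, so AQI = 319.
PM2.5: 175.499 ∈ [107.670, 213.433] ↔ index [51, 100].
51 + (175.499−107.670)·(100−51)/(213.433−107.670) = 51 + 67.829·49/105.763 ≈ 82.43, so AQI = 82.
CO 20.5: bracket 15.0–24.1 → index 101–150; slope 49/9.1, offset 5.5.
AQI = 101 + 49/9.1·5.5 ≈ 130.62 ⇒ 131.
Sub-indices: NO₂→72, SO₂→319, PM2.5→82, CO→131. Overall AQI = max = 319; dominant pollutant is SO₂.

319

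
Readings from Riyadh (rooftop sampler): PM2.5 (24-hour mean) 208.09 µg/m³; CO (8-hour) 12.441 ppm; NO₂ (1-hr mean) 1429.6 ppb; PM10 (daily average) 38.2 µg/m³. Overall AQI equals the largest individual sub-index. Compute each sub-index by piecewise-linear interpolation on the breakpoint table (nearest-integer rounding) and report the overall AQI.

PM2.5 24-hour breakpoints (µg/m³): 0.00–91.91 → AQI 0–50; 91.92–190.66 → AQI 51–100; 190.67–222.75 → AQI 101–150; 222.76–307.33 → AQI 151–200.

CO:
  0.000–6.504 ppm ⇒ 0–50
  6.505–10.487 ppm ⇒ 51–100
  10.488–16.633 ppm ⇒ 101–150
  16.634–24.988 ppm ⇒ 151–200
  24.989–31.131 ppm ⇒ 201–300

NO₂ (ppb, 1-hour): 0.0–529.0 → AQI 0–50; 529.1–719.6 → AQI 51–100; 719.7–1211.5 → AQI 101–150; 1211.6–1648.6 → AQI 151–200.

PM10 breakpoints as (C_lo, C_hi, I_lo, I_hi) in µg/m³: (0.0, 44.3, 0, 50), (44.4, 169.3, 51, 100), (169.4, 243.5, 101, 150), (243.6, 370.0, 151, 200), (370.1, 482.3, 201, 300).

PM2.5: 208.09 ∈ [190.67, 222.75] ↔ index [101, 150].
101 + (208.09−190.67)·(150−101)/(222.75−190.67) = 101 + 17.42·49/32.08 ≈ 127.61, so AQI = 128.
CO: 12.441 lies in 10.488–16.633, so I_lo=101, I_hi=150, C_lo=10.488, C_hi=16.633.
(150−101)/(16.633−10.488) × (12.441−10.488) + 101 = 49/6.145 × 1.953 + 101 ≈ 116.57 → 117.
NO₂ 1429.6: bracket 1211.6–1648.6 → index 151–200; slope 49/437.0, offset 218.0.
AQI = 151 + 49/437.0·218.0 ≈ 175.44 ⇒ 175.
PM10 38.2: bracket 0.0–44.3 → index 0–50; slope 50/44.3, offset 38.2.
AQI = 0 + 50/44.3·38.2 ≈ 43.12 ⇒ 43.
Sub-indices: PM2.5→128, CO→117, NO₂→175, PM10→43. Overall AQI = max = 175; dominant pollutant is NO₂.
AQI 175: Unhealthy.

175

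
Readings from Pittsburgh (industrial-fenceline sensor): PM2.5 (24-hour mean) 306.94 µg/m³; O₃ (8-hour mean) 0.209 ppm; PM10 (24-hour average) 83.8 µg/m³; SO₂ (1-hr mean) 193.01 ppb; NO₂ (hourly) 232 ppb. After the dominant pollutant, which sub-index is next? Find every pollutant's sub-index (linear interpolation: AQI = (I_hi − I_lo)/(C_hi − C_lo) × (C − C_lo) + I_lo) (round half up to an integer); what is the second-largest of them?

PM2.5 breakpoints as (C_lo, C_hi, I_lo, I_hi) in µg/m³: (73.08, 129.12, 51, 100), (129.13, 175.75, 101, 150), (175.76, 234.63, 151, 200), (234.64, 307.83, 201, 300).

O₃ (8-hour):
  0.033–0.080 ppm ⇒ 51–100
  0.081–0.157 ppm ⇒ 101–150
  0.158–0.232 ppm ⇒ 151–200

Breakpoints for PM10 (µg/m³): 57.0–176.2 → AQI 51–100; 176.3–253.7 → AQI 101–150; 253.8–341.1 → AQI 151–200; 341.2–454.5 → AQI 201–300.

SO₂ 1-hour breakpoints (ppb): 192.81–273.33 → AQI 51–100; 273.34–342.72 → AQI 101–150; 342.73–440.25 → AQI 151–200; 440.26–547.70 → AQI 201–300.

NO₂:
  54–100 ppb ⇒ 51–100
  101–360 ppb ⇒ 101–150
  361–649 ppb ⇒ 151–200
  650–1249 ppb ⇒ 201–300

PM2.5: 306.94 lies in 234.64–307.83, so I_lo=201, I_hi=300, C_lo=234.64, C_hi=307.83.
(300−201)/(307.83−234.64) × (306.94−234.64) + 201 = 99/73.19 × 72.30 + 201 ≈ 298.80 → 299.
O₃ 0.209: bracket 0.158–0.232 → index 151–200; slope 49/0.074, offset 0.051.
AQI = 151 + 49/0.074·0.051 ≈ 184.77 ⇒ 185.
PM10 83.8: bracket 57.0–176.2 → index 51–100; slope 49/119.2, offset 26.8.
AQI = 51 + 49/119.2·26.8 ≈ 62.02 ⇒ 62.
SO₂ 193.01: bracket 192.81–273.33 → index 51–100; slope 49/80.52, offset 0.20.
AQI = 51 + 49/80.52·0.20 ≈ 51.12 ⇒ 51.
NO₂: 232 lies in 101–360, so I_lo=101, I_hi=150, C_lo=101, C_hi=360.
(150−101)/(360−101) × (232−101) + 101 = 49/259 × 131 + 101 ≈ 125.78 → 126.
Sub-indices: PM2.5→299, O₃→185, PM10→62, SO₂→51, NO₂→126. Ranked high→low: 299, 185, 126, 62, 51. Second-highest sub-index = 185.

185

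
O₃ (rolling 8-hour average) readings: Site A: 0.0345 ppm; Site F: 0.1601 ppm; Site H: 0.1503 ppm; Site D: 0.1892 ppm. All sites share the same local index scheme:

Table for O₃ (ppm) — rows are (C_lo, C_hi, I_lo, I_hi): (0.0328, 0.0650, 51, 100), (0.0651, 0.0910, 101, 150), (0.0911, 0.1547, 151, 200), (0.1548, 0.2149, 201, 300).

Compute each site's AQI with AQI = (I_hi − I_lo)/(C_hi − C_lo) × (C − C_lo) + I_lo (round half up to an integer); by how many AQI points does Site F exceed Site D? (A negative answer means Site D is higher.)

Site A: 0.0345 lies in 0.0328–0.0650, so I_lo=51, I_hi=100, C_lo=0.0328, C_hi=0.0650.
(100−51)/(0.0650−0.0328) × (0.0345−0.0328) + 51 = 49/0.0322 × 0.0017 + 51 ≈ 53.59 → 54.
Site F: 0.1601 lies in 0.1548–0.2149, so I_lo=201, I_hi=300, C_lo=0.1548, C_hi=0.2149.
(300−201)/(0.2149−0.1548) × (0.1601−0.1548) + 201 = 99/0.0601 × 0.0053 + 201 ≈ 209.73 → 210.
Site H 0.1503: bracket 0.0911–0.1547 → index 151–200; slope 49/0.0636, offset 0.0592.
AQI = 151 + 49/0.0636·0.0592 ≈ 196.61 ⇒ 197.
Site D 0.1892: bracket 0.1548–0.2149 → index 201–300; slope 99/0.0601, offset 0.0344.
AQI = 201 + 99/0.0601·0.0344 ≈ 257.67 ⇒ 258.
AQIs: Site A=54, Site F=210, Site H=197, Site D=258. Site F (210) − Site D (258) = -48.

-48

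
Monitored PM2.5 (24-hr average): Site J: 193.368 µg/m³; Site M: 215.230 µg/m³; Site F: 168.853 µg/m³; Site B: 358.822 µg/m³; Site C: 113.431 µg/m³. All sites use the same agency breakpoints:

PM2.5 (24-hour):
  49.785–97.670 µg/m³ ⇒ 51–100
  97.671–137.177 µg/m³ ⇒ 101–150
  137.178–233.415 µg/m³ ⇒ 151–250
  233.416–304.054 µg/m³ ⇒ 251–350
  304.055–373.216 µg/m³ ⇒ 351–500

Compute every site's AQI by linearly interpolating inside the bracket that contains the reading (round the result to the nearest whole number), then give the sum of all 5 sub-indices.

Site J 193.368: bracket 137.178–233.415 → index 151–250; slope 99/96.237, offset 56.190.
AQI = 151 + 99/96.237·56.190 ≈ 208.80 ⇒ 209.
Site M: 215.230 lies in 137.178–233.415, so I_lo=151, I_hi=250, C_lo=137.178, C_hi=233.415.
(250−151)/(233.415−137.178) × (215.230−137.178) + 151 = 99/96.237 × 78.052 + 151 ≈ 231.29 → 231.
Site F: row 137.178–233.415 (AQI 151–250). (250−151)·(168.853−137.178)/(233.415−137.178) + 151 = 99·31.675/96.237 + 151 ≈ 183.58 → 184.
Site B: 358.822 ∈ [304.055, 373.216] ↔ index [351, 500].
351 + (358.822−304.055)·(500−351)/(373.216−304.055) = 351 + 54.767·149/69.161 ≈ 468.99, so AQI = 469.
Site C 113.431: bracket 97.671–137.177 → index 101–150; slope 49/39.506, offset 15.760.
AQI = 101 + 49/39.506·15.760 ≈ 120.55 ⇒ 121.
AQIs: Site J=209, Site M=231, Site F=184, Site B=469, Site C=121. Sum = 209 + 231 + 184 + 469 + 121 = 1214.

1214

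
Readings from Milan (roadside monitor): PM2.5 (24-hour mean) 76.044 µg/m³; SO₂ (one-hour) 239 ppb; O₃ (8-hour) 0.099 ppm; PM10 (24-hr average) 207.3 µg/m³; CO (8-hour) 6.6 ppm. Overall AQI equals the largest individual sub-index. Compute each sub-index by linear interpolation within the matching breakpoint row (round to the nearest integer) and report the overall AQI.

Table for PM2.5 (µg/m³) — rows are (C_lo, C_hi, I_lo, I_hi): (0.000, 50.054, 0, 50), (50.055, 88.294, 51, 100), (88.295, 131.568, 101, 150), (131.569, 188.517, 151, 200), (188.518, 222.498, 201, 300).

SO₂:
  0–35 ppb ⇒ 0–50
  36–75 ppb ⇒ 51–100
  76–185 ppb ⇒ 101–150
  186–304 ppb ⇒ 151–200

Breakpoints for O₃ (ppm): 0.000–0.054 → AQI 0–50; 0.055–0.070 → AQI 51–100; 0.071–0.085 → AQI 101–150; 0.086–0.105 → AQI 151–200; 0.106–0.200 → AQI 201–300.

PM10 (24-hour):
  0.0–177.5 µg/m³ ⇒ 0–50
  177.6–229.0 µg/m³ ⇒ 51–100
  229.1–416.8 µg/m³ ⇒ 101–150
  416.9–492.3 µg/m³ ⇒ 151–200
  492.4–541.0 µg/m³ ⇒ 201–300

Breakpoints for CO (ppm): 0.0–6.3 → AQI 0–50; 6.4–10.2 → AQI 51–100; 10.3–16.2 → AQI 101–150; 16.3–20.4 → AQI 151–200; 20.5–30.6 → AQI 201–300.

PM2.5: row 50.055–88.294 (AQI 51–100). (100−51)·(76.044−50.055)/(88.294−50.055) + 51 = 49·25.989/38.239 + 51 ≈ 84.30 → 84.
SO₂: row 186–304 (AQI 151–200). (200−151)·(239−186)/(304−186) + 151 = 49·53/118 + 151 ≈ 173.01 → 173.
O₃: row 0.086–0.105 (AQI 151–200). (200−151)·(0.099−0.086)/(0.105−0.086) + 151 = 49·0.013/0.019 + 151 ≈ 184.53 → 185.
PM10: 207.3 ∈ [177.6, 229.0] ↔ index [51, 100].
51 + (207.3−177.6)·(100−51)/(229.0−177.6) = 51 + 29.7·49/51.4 ≈ 79.31, so AQI = 79.
CO: 6.6 lies in 6.4–10.2, so I_lo=51, I_hi=100, C_lo=6.4, C_hi=10.2.
(100−51)/(10.2−6.4) × (6.6−6.4) + 51 = 49/3.8 × 0.2 + 51 ≈ 53.58 → 54.
Sub-indices: PM2.5→84, SO₂→173, O₃→185, PM10→79, CO→54. Overall AQI = max = 185; dominant pollutant is O₃.

185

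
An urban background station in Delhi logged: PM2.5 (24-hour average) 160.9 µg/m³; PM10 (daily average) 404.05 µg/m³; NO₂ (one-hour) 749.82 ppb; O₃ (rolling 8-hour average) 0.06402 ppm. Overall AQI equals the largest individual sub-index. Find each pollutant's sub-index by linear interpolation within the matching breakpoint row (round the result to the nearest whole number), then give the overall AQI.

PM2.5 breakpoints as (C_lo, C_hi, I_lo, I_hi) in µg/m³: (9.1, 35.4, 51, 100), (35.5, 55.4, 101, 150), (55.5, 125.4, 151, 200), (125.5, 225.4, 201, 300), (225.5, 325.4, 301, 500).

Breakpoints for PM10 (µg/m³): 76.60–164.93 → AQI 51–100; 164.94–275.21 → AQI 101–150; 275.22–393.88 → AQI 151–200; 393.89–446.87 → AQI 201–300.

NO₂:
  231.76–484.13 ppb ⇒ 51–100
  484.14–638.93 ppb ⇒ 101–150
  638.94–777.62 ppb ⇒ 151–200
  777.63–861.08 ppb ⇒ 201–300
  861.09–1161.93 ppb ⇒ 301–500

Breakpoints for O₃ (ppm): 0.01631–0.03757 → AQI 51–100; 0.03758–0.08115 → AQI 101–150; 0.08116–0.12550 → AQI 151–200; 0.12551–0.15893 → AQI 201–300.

236

PM2.5: 160.9 ∈ [125.5, 225.4] ↔ index [201, 300].
201 + (160.9−125.5)·(300−201)/(225.4−125.5) = 201 + 35.4·99/99.9 ≈ 236.08, so AQI = 236.
PM10 404.05: bracket 393.89–446.87 → index 201–300; slope 99/52.98, offset 10.16.
AQI = 201 + 99/52.98·10.16 ≈ 219.99 ⇒ 220.
NO₂: 749.82 lies in 638.94–777.62, so I_lo=151, I_hi=200, C_lo=638.94, C_hi=777.62.
(200−151)/(777.62−638.94) × (749.82−638.94) + 151 = 49/138.68 × 110.88 + 151 ≈ 190.18 → 190.
O₃: row 0.03758–0.08115 (AQI 101–150). (150−101)·(0.06402−0.03758)/(0.08115−0.03758) + 101 = 49·0.02644/0.04357 + 101 ≈ 130.74 → 131.
Sub-indices: PM2.5→236, PM10→220, NO₂→190, O₃→131. Overall AQI = max = 236; dominant pollutant is PM2.5.
AQI 236: Very Unhealthy.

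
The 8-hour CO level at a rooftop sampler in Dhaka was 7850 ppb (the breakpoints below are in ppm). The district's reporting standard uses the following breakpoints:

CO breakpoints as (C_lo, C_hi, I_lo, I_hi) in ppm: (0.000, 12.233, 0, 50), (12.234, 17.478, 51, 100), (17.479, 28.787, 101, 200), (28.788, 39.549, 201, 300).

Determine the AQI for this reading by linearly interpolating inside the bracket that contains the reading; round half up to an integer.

32

Convert: 7850 ppb = 7.850 ppm.
CO: 7.850 ∈ [0.000, 12.233] ↔ index [0, 50].
0 + (7.850−0.000)·(50−0)/(12.233−0.000) = 0 + 7.850·50/12.233 ≈ 32.09, so AQI = 32.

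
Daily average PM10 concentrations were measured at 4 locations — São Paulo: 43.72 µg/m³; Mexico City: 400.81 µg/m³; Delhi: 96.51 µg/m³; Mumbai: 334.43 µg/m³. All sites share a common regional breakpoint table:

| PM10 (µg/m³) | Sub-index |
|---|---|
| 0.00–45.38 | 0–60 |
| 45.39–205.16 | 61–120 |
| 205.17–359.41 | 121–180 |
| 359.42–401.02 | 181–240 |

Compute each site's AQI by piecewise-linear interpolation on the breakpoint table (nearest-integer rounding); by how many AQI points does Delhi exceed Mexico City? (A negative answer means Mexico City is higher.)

-160

São Paulo: row 0.00–45.38 (AQI 0–60). (60−0)·(43.72−0.00)/(45.38−0.00) + 0 = 60·43.72/45.38 + 0 ≈ 57.81 → 58.
Mexico City: 400.81 lies in 359.42–401.02, so I_lo=181, I_hi=240, C_lo=359.42, C_hi=401.02.
(240−181)/(401.02−359.42) × (400.81−359.42) + 181 = 59/41.60 × 41.39 + 181 ≈ 239.70 → 240.
Delhi: 96.51 ∈ [45.39, 205.16] ↔ index [61, 120].
61 + (96.51−45.39)·(120−61)/(205.16−45.39) = 61 + 51.12·59/159.77 ≈ 79.88, so AQI = 80.
Mumbai: 334.43 lies in 205.17–359.41, so I_lo=121, I_hi=180, C_lo=205.17, C_hi=359.41.
(180−121)/(359.41−205.17) × (334.43−205.17) + 121 = 59/154.24 × 129.26 + 121 ≈ 170.44 → 170.
AQIs: São Paulo=58, Mexico City=240, Delhi=80, Mumbai=170. Delhi (80) − Mexico City (240) = -160.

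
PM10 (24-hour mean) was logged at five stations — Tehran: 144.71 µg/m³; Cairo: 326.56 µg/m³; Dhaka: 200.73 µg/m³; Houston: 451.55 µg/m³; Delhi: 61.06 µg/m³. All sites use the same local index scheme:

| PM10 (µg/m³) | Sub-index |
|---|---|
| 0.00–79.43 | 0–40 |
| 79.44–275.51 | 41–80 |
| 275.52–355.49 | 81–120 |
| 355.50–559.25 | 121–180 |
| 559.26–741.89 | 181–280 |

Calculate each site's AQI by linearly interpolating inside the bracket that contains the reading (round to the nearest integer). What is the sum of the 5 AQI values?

405

Tehran 144.71: bracket 79.44–275.51 → index 41–80; slope 39/196.07, offset 65.27.
AQI = 41 + 39/196.07·65.27 ≈ 53.98 ⇒ 54.
Cairo: row 275.52–355.49 (AQI 81–120). (120−81)·(326.56−275.52)/(355.49−275.52) + 81 = 39·51.04/79.97 + 81 ≈ 105.89 → 106.
Dhaka: row 79.44–275.51 (AQI 41–80). (80−41)·(200.73−79.44)/(275.51−79.44) + 41 = 39·121.29/196.07 + 41 ≈ 65.13 → 65.
Houston: 451.55 lies in 355.50–559.25, so I_lo=121, I_hi=180, C_lo=355.50, C_hi=559.25.
(180−121)/(559.25−355.50) × (451.55−355.50) + 121 = 59/203.75 × 96.05 + 121 ≈ 148.81 → 149.
Delhi: 61.06 ∈ [0.00, 79.43] ↔ index [0, 40].
0 + (61.06−0.00)·(40−0)/(79.43−0.00) = 0 + 61.06·40/79.43 ≈ 30.75, so AQI = 31.
AQIs: Tehran=54, Cairo=106, Dhaka=65, Houston=149, Delhi=31. Sum = 54 + 106 + 65 + 149 + 31 = 405.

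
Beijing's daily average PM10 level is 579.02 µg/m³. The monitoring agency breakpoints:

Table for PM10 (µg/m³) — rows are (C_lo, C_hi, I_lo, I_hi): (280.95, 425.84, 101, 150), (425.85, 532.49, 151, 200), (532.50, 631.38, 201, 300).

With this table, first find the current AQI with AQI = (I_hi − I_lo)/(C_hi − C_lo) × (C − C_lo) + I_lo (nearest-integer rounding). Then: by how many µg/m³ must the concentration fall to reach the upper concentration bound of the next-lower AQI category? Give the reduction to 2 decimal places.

PM10: row 532.50–631.38 (AQI 201–300). (300−201)·(579.02−532.50)/(631.38−532.50) + 201 = 99·46.52/98.88 + 201 ≈ 247.58 → 248.
Current AQI 248 is in the Very Unhealthy range (201–300). The next-lower category tops out at AQI 200, whose upper concentration bound is 532.49 µg/m³.
Reduction needed = 579.02 − 532.49 = 46.53 µg/m³.

46.53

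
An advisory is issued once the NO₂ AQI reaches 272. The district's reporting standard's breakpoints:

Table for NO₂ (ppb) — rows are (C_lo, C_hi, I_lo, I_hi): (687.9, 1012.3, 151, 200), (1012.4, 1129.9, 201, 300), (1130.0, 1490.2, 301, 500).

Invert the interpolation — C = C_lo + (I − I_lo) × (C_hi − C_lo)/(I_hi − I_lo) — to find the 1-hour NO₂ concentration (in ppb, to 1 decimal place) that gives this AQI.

1096.7

AQI 272 lies in the 201–300 band, which corresponds to 1012.4–1129.9 ppb.
C = 1012.4 + (272−201)×(1129.9−1012.4)/(300−201) = 1012.4 + 71×117.5/99 ≈ 1096.668 ppb → 1096.7 ppb to 1 dp.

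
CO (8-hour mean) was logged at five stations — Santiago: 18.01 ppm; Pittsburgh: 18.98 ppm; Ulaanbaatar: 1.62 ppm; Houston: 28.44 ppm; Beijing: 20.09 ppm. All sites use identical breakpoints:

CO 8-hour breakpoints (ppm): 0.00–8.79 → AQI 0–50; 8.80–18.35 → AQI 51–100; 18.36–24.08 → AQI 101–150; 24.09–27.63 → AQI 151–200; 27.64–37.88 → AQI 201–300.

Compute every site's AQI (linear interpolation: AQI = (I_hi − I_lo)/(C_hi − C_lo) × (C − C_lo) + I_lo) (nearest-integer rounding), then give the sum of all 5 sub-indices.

Santiago: 18.01 ∈ [8.80, 18.35] ↔ index [51, 100].
51 + (18.01−8.80)·(100−51)/(18.35−8.80) = 51 + 9.21·49/9.55 ≈ 98.26, so AQI = 98.
Pittsburgh 18.98: bracket 18.36–24.08 → index 101–150; slope 49/5.72, offset 0.62.
AQI = 101 + 49/5.72·0.62 ≈ 106.31 ⇒ 106.
Ulaanbaatar: 1.62 lies in 0.00–8.79, so I_lo=0, I_hi=50, C_lo=0.00, C_hi=8.79.
(50−0)/(8.79−0.00) × (1.62−0.00) + 0 = 50/8.79 × 1.62 + 0 ≈ 9.22 → 9.
Houston 28.44: bracket 27.64–37.88 → index 201–300; slope 99/10.24, offset 0.80.
AQI = 201 + 99/10.24·0.80 ≈ 208.73 ⇒ 209.
Beijing: row 18.36–24.08 (AQI 101–150). (150−101)·(20.09−18.36)/(24.08−18.36) + 101 = 49·1.73/5.72 + 101 ≈ 115.82 → 116.
AQIs: Santiago=98, Pittsburgh=106, Ulaanbaatar=9, Houston=209, Beijing=116. Sum = 98 + 106 + 9 + 209 + 116 = 538.

538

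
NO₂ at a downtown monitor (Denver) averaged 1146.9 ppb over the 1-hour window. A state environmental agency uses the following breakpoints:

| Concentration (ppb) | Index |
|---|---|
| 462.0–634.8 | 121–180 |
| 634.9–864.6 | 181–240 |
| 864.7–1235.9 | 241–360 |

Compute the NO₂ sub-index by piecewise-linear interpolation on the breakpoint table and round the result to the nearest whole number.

331

NO₂: 1146.9 lies in 864.7–1235.9, so I_lo=241, I_hi=360, C_lo=864.7, C_hi=1235.9.
(360−241)/(1235.9−864.7) × (1146.9−864.7) + 241 = 119/371.2 × 282.2 + 241 ≈ 331.47 → 331.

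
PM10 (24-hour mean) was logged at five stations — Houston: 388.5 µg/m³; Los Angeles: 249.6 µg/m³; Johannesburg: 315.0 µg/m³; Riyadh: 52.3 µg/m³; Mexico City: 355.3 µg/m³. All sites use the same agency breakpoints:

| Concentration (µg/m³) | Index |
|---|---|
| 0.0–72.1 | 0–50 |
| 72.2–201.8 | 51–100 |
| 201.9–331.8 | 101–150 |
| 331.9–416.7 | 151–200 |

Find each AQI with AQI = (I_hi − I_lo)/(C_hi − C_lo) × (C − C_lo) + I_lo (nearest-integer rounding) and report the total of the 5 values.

Houston: 388.5 ∈ [331.9, 416.7] ↔ index [151, 200].
151 + (388.5−331.9)·(200−151)/(416.7−331.9) = 151 + 56.6·49/84.8 ≈ 183.71, so AQI = 184.
Los Angeles: 249.6 lies in 201.9–331.8, so I_lo=101, I_hi=150, C_lo=201.9, C_hi=331.8.
(150−101)/(331.8−201.9) × (249.6−201.9) + 101 = 49/129.9 × 47.7 + 101 ≈ 118.99 → 119.
Johannesburg 315.0: bracket 201.9–331.8 → index 101–150; slope 49/129.9, offset 113.1.
AQI = 101 + 49/129.9·113.1 ≈ 143.66 ⇒ 144.
Riyadh 52.3: bracket 0.0–72.1 → index 0–50; slope 50/72.1, offset 52.3.
AQI = 0 + 50/72.1·52.3 ≈ 36.27 ⇒ 36.
Mexico City 355.3: bracket 331.9–416.7 → index 151–200; slope 49/84.8, offset 23.4.
AQI = 151 + 49/84.8·23.4 ≈ 164.52 ⇒ 165.
AQIs: Houston=184, Los Angeles=119, Johannesburg=144, Riyadh=36, Mexico City=165. Sum = 184 + 119 + 144 + 36 + 165 = 648.

648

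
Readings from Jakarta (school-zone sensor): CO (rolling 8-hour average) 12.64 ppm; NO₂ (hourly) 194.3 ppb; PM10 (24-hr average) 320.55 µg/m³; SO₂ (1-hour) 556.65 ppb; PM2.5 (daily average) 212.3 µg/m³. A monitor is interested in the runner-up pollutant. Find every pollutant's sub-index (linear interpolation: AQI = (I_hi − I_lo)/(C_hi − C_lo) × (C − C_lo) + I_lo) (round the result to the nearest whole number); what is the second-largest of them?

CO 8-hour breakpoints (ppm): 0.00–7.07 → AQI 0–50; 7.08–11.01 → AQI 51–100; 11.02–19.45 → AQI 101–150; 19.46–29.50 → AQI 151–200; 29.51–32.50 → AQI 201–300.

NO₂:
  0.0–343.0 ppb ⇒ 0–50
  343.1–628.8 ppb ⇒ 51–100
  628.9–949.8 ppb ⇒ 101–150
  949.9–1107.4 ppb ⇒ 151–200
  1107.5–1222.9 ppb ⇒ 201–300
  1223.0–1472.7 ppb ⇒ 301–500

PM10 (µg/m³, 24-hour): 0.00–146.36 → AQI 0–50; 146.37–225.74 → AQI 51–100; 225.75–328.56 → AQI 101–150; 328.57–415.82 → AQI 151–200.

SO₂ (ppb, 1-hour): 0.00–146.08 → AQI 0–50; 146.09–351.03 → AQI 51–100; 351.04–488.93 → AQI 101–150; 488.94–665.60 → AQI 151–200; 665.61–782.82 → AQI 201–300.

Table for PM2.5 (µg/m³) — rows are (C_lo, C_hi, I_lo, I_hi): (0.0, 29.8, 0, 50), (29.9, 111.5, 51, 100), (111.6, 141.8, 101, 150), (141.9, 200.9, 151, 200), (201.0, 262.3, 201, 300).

CO: 12.64 ∈ [11.02, 19.45] ↔ index [101, 150].
101 + (12.64−11.02)·(150−101)/(19.45−11.02) = 101 + 1.62·49/8.43 ≈ 110.42, so AQI = 110.
NO₂ 194.3: bracket 0.0–343.0 → index 0–50; slope 50/343.0, offset 194.3.
AQI = 0 + 50/343.0·194.3 ≈ 28.32 ⇒ 28.
PM10: row 225.75–328.56 (AQI 101–150). (150−101)·(320.55−225.75)/(328.56−225.75) + 101 = 49·94.80/102.81 + 101 ≈ 146.18 → 146.
SO₂: 556.65 lies in 488.94–665.60, so I_lo=151, I_hi=200, C_lo=488.94, C_hi=665.60.
(200−151)/(665.60−488.94) × (556.65−488.94) + 151 = 49/176.66 × 67.71 + 151 ≈ 169.78 → 170.
PM2.5 212.3: bracket 201.0–262.3 → index 201–300; slope 99/61.3, offset 11.3.
AQI = 201 + 99/61.3·11.3 ≈ 219.25 ⇒ 219.
Sub-indices: CO→110, NO₂→28, PM10→146, SO₂→170, PM2.5→219. Ranked high→low: 219, 170, 146, 110, 28. Second-highest sub-index = 170.

170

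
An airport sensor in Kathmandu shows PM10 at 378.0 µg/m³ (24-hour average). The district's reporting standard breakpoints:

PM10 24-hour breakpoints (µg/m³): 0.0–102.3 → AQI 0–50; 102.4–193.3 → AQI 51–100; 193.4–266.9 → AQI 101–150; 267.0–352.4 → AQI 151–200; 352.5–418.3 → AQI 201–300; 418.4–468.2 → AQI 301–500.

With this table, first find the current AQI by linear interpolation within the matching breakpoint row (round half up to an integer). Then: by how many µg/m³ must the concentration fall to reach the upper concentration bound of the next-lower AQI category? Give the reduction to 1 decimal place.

PM10: row 352.5–418.3 (AQI 201–300). (300−201)·(378.0−352.5)/(418.3−352.5) + 201 = 99·25.5/65.8 + 201 ≈ 239.37 → 239.
Current AQI 239 is in the Very Unhealthy range (201–300). The next-lower category tops out at AQI 200, whose upper concentration bound is 352.4 µg/m³.
Reduction needed = 378.0 − 352.4 = 25.6 µg/m³.

25.6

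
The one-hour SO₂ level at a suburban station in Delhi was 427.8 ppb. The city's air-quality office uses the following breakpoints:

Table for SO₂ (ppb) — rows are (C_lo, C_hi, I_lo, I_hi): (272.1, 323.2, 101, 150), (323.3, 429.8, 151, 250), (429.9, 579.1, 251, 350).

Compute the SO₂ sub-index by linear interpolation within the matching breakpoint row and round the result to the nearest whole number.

248

SO₂: 427.8 ∈ [323.3, 429.8] ↔ index [151, 250].
151 + (427.8−323.3)·(250−151)/(429.8−323.3) = 151 + 104.5·99/106.5 ≈ 248.14, so AQI = 248.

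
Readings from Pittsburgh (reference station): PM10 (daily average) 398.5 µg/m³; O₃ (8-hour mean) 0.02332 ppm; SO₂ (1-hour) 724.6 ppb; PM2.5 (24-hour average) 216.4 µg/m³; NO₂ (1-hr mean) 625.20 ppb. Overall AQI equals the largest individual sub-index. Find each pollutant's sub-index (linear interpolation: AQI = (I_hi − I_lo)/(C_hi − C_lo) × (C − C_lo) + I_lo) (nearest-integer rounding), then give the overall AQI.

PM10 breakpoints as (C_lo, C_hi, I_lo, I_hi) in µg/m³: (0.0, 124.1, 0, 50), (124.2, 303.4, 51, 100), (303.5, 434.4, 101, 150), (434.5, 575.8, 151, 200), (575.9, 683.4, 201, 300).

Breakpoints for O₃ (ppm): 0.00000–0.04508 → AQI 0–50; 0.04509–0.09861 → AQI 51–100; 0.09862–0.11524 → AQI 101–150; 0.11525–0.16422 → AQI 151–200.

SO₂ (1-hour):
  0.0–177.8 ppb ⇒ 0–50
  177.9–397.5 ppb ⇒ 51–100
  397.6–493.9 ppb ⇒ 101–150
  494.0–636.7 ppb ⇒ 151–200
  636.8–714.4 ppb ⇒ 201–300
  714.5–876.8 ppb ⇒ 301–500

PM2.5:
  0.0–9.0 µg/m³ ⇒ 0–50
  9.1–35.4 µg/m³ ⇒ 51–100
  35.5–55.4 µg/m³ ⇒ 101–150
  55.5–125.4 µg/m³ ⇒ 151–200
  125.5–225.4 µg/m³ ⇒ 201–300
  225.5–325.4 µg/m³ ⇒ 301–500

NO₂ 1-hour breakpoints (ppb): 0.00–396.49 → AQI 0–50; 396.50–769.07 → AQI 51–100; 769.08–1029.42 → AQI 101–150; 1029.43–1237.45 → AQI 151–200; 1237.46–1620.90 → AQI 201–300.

313

PM10: 398.5 ∈ [303.5, 434.4] ↔ index [101, 150].
101 + (398.5−303.5)·(150−101)/(434.4−303.5) = 101 + 95.0·49/130.9 ≈ 136.56, so AQI = 137.
O₃: row 0.00000–0.04508 (AQI 0–50). (50−0)·(0.02332−0.00000)/(0.04508−0.00000) + 0 = 50·0.02332/0.04508 + 0 ≈ 25.87 → 26.
SO₂: row 714.5–876.8 (AQI 301–500). (500−301)·(724.6−714.5)/(876.8−714.5) + 301 = 199·10.1/162.3 + 301 ≈ 313.38 → 313.
PM2.5 216.4: bracket 125.5–225.4 → index 201–300; slope 99/99.9, offset 90.9.
AQI = 201 + 99/99.9·90.9 ≈ 291.08 ⇒ 291.
NO₂: 625.20 ∈ [396.50, 769.07] ↔ index [51, 100].
51 + (625.20−396.50)·(100−51)/(769.07−396.50) = 51 + 228.70·49/372.57 ≈ 81.08, so AQI = 81.
Sub-indices: PM10→137, O₃→26, SO₂→313, PM2.5→291, NO₂→81. Overall AQI = max = 313; dominant pollutant is SO₂.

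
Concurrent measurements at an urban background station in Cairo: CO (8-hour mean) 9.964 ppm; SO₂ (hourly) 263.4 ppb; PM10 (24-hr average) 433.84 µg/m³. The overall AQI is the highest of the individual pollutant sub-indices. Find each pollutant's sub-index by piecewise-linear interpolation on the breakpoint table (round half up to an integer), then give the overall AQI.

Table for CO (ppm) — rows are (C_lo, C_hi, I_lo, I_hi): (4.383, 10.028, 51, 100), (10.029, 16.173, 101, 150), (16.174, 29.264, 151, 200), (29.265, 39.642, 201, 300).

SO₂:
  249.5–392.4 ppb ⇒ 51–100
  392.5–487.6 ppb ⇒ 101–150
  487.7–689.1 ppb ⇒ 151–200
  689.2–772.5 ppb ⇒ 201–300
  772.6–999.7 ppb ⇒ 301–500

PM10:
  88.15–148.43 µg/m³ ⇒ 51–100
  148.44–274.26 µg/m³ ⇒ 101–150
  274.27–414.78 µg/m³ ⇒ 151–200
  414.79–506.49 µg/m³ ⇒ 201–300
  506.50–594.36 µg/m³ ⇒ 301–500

CO: row 4.383–10.028 (AQI 51–100). (100−51)·(9.964−4.383)/(10.028−4.383) + 51 = 49·5.581/5.645 + 51 ≈ 99.44 → 99.
SO₂ 263.4: bracket 249.5–392.4 → index 51–100; slope 49/142.9, offset 13.9.
AQI = 51 + 49/142.9·13.9 ≈ 55.77 ⇒ 56.
PM10: 433.84 ∈ [414.79, 506.49] ↔ index [201, 300].
201 + (433.84−414.79)·(300−201)/(506.49−414.79) = 201 + 19.05·99/91.70 ≈ 221.57, so AQI = 222.
Sub-indices: CO→99, SO₂→56, PM10→222. Overall AQI = max = 222; dominant pollutant is PM10.

222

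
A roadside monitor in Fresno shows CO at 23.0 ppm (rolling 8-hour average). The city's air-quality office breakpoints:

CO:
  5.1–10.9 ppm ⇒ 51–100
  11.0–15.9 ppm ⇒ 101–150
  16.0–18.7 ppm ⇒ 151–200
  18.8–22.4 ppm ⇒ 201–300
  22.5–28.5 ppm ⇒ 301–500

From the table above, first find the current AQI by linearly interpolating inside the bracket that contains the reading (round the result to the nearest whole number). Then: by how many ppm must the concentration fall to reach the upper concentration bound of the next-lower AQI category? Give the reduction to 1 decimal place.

CO 23.0: bracket 22.5–28.5 → index 301–500; slope 199/6.0, offset 0.5.
AQI = 301 + 199/6.0·0.5 ≈ 317.58 ⇒ 318.
Current AQI 318 is in the Hazardous range (301–500). The next-lower category tops out at AQI 300, whose upper concentration bound is 22.4 ppm.
Reduction needed = 23.0 − 22.4 = 0.6 ppm.

0.6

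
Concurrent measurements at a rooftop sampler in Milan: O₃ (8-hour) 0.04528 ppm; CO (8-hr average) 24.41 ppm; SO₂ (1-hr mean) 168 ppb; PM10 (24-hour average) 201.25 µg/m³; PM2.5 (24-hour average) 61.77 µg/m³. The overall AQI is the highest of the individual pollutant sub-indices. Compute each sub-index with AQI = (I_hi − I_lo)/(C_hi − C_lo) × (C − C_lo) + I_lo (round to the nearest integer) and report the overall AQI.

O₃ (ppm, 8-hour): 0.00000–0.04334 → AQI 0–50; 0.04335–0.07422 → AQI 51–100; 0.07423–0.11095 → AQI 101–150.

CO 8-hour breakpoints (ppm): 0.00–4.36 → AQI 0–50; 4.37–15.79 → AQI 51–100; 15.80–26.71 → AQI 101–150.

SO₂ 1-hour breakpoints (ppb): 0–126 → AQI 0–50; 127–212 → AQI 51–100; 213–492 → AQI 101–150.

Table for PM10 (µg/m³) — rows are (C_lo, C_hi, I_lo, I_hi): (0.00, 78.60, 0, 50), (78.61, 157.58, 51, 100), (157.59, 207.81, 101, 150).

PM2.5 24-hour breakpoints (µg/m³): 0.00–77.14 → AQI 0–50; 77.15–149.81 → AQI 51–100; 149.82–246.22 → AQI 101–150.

O₃ 0.04528: bracket 0.04335–0.07422 → index 51–100; slope 49/0.03087, offset 0.00193.
AQI = 51 + 49/0.03087·0.00193 ≈ 54.06 ⇒ 54.
CO: 24.41 ∈ [15.80, 26.71] ↔ index [101, 150].
101 + (24.41−15.80)·(150−101)/(26.71−15.80) = 101 + 8.61·49/10.91 ≈ 139.67, so AQI = 140.
SO₂: row 127–212 (AQI 51–100). (100−51)·(168−127)/(212−127) + 51 = 49·41/85 + 51 ≈ 74.64 → 75.
PM10: 201.25 ∈ [157.59, 207.81] ↔ index [101, 150].
101 + (201.25−157.59)·(150−101)/(207.81−157.59) = 101 + 43.66·49/50.22 ≈ 143.60, so AQI = 144.
PM2.5: row 0.00–77.14 (AQI 0–50). (50−0)·(61.77−0.00)/(77.14−0.00) + 0 = 50·61.77/77.14 + 0 ≈ 40.04 → 40.
Sub-indices: O₃→54, CO→140, SO₂→75, PM10→144, PM2.5→40. Overall AQI = max = 144; dominant pollutant is PM10.

144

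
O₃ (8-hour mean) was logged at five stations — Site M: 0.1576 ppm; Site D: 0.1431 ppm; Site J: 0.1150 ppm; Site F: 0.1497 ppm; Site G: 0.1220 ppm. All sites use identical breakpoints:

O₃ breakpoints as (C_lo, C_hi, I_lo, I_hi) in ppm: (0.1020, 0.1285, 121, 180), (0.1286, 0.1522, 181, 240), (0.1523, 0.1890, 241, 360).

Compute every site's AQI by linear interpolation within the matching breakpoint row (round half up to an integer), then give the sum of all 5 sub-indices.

1025

Site M 0.1576: bracket 0.1523–0.1890 → index 241–360; slope 119/0.0367, offset 0.0053.
AQI = 241 + 119/0.0367·0.0053 ≈ 258.19 ⇒ 258.
Site D 0.1431: bracket 0.1286–0.1522 → index 181–240; slope 59/0.0236, offset 0.0145.
AQI = 181 + 59/0.0236·0.0145 ≈ 217.25 ⇒ 217.
Site J 0.1150: bracket 0.1020–0.1285 → index 121–180; slope 59/0.0265, offset 0.0130.
AQI = 121 + 59/0.0265·0.0130 ≈ 149.94 ⇒ 150.
Site F 0.1497: bracket 0.1286–0.1522 → index 181–240; slope 59/0.0236, offset 0.0211.
AQI = 181 + 59/0.0236·0.0211 ≈ 233.75 ⇒ 234.
Site G: 0.1220 ∈ [0.1020, 0.1285] ↔ index [121, 180].
121 + (0.1220−0.1020)·(180−121)/(0.1285−0.1020) = 121 + 0.0200·59/0.0265 ≈ 165.53, so AQI = 166.
AQIs: Site M=258, Site D=217, Site J=150, Site F=234, Site G=166. Sum = 258 + 217 + 150 + 234 + 166 = 1025.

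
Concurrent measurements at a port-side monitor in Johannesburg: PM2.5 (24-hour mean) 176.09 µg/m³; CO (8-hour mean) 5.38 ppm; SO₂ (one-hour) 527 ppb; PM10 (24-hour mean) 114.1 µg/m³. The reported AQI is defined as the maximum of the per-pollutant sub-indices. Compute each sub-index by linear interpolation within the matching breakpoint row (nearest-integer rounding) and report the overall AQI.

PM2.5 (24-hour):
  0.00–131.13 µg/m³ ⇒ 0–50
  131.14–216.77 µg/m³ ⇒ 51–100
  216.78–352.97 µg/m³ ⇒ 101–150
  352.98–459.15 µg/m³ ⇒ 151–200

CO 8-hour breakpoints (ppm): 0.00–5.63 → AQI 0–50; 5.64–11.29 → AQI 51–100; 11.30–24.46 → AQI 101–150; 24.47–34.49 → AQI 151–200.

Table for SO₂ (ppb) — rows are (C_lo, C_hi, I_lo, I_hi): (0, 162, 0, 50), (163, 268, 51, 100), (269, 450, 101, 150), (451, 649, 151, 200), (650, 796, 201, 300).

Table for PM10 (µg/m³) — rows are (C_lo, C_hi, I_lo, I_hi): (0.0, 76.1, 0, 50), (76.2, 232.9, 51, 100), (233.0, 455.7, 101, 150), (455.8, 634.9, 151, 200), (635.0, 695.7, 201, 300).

PM2.5: 176.09 lies in 131.14–216.77, so I_lo=51, I_hi=100, C_lo=131.14, C_hi=216.77.
(100−51)/(216.77−131.14) × (176.09−131.14) + 51 = 49/85.63 × 44.95 + 51 ≈ 76.72 → 77.
CO: 5.38 ∈ [0.00, 5.63] ↔ index [0, 50].
0 + (5.38−0.00)·(50−0)/(5.63−0.00) = 0 + 5.38·50/5.63 ≈ 47.78, so AQI = 48.
SO₂: row 451–649 (AQI 151–200). (200−151)·(527−451)/(649−451) + 151 = 49·76/198 + 151 ≈ 169.81 → 170.
PM10 114.1: bracket 76.2–232.9 → index 51–100; slope 49/156.7, offset 37.9.
AQI = 51 + 49/156.7·37.9 ≈ 62.85 ⇒ 63.
Sub-indices: PM2.5→77, CO→48, SO₂→170, PM10→63. Overall AQI = max = 170; dominant pollutant is SO₂.
AQI 170: Unhealthy.

170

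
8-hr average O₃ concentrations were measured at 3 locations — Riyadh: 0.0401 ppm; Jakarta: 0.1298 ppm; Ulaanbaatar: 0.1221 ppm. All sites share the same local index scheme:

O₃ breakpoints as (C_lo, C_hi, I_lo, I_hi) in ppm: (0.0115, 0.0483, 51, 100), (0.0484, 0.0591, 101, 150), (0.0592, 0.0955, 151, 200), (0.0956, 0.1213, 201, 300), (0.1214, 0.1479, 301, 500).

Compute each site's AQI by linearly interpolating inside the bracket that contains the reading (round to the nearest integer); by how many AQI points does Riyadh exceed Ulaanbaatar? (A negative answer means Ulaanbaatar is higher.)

Riyadh: 0.0401 lies in 0.0115–0.0483, so I_lo=51, I_hi=100, C_lo=0.0115, C_hi=0.0483.
(100−51)/(0.0483−0.0115) × (0.0401−0.0115) + 51 = 49/0.0368 × 0.0286 + 51 ≈ 89.08 → 89.
Jakarta: row 0.1214–0.1479 (AQI 301–500). (500−301)·(0.1298−0.1214)/(0.1479−0.1214) + 301 = 199·0.0084/0.0265 + 301 ≈ 364.08 → 364.
Ulaanbaatar: 0.1221 lies in 0.1214–0.1479, so I_lo=301, I_hi=500, C_lo=0.1214, C_hi=0.1479.
(500−301)/(0.1479−0.1214) × (0.1221−0.1214) + 301 = 199/0.0265 × 0.0007 + 301 ≈ 306.26 → 306.
AQIs: Riyadh=89, Jakarta=364, Ulaanbaatar=306. Riyadh (89) − Ulaanbaatar (306) = -217.

-217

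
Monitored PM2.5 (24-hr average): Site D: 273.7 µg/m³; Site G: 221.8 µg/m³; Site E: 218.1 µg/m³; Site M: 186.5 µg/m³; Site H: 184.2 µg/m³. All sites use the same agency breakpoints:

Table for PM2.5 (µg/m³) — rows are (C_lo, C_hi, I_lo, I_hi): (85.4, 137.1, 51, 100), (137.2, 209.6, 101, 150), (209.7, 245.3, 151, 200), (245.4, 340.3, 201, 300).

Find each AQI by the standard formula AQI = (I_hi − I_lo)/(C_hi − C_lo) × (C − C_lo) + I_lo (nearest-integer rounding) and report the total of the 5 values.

Site D 273.7: bracket 245.4–340.3 → index 201–300; slope 99/94.9, offset 28.3.
AQI = 201 + 99/94.9·28.3 ≈ 230.52 ⇒ 231.
Site G: 221.8 lies in 209.7–245.3, so I_lo=151, I_hi=200, C_lo=209.7, C_hi=245.3.
(200−151)/(245.3−209.7) × (221.8−209.7) + 151 = 49/35.6 × 12.1 + 151 ≈ 167.65 → 168.
Site E 218.1: bracket 209.7–245.3 → index 151–200; slope 49/35.6, offset 8.4.
AQI = 151 + 49/35.6·8.4 ≈ 162.56 ⇒ 163.
Site M: row 137.2–209.6 (AQI 101–150). (150−101)·(186.5−137.2)/(209.6−137.2) + 101 = 49·49.3/72.4 + 101 ≈ 134.37 → 134.
Site H: 184.2 lies in 137.2–209.6, so I_lo=101, I_hi=150, C_lo=137.2, C_hi=209.6.
(150−101)/(209.6−137.2) × (184.2−137.2) + 101 = 49/72.4 × 47.0 + 101 ≈ 132.81 → 133.
AQIs: Site D=231, Site G=168, Site E=163, Site M=134, Site H=133. Sum = 231 + 168 + 163 + 134 + 133 = 829.

829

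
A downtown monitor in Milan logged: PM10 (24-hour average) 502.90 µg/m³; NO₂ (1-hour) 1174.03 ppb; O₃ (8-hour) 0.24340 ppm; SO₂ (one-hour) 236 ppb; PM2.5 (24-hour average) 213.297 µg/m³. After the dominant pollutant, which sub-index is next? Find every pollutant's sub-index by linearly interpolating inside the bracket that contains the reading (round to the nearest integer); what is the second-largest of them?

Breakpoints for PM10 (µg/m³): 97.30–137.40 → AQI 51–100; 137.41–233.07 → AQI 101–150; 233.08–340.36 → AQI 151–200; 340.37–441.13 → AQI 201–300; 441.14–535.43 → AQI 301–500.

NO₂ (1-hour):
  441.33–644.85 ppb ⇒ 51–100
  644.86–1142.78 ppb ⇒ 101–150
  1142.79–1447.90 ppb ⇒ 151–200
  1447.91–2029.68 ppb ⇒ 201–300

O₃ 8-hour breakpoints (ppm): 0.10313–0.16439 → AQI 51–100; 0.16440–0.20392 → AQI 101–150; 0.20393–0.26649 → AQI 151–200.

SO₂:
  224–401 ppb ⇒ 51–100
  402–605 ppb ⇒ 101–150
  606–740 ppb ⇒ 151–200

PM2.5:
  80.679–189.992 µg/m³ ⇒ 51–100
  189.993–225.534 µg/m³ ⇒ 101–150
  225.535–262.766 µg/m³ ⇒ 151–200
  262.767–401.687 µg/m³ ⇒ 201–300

182

PM10: row 441.14–535.43 (AQI 301–500). (500−301)·(502.90−441.14)/(535.43−441.14) + 301 = 199·61.76/94.29 + 301 ≈ 431.35 → 431.
NO₂: 1174.03 lies in 1142.79–1447.90, so I_lo=151, I_hi=200, C_lo=1142.79, C_hi=1447.90.
(200−151)/(1447.90−1142.79) × (1174.03−1142.79) + 151 = 49/305.11 × 31.24 + 151 ≈ 156.02 → 156.
O₃ 0.24340: bracket 0.20393–0.26649 → index 151–200; slope 49/0.06256, offset 0.03947.
AQI = 151 + 49/0.06256·0.03947 ≈ 181.91 ⇒ 182.
SO₂: row 224–401 (AQI 51–100). (100−51)·(236−224)/(401−224) + 51 = 49·12/177 + 51 ≈ 54.32 → 54.
PM2.5: 213.297 ∈ [189.993, 225.534] ↔ index [101, 150].
101 + (213.297−189.993)·(150−101)/(225.534−189.993) = 101 + 23.304·49/35.541 ≈ 133.13, so AQI = 133.
Sub-indices: PM10→431, NO₂→156, O₃→182, SO₂→54, PM2.5→133. Ranked high→low: 431, 182, 156, 133, 54. Second-highest sub-index = 182.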